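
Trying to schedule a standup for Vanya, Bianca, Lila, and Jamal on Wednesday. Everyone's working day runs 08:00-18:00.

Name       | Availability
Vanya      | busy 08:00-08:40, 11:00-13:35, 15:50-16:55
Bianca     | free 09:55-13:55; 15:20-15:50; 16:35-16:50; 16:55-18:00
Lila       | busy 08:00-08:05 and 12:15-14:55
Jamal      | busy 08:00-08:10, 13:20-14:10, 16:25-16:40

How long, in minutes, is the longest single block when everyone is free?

65

Vanya free: 08:40-11:00, 13:35-15:50, 16:55-18:00 (invert busy blocks within the working day).
Bianca free: 09:55-13:55, 15:20-15:50, 16:35-16:50, 16:55-18:00.
Lila free: 08:05-12:15, 14:55-18:00 (invert busy blocks within the working day).
Jamal free: 08:10-13:20, 14:10-16:25, 16:40-18:00 (invert busy blocks within the working day).
Vanya ∩ Bianca: 09:55-11:00, 13:35-13:55, 15:20-15:50, 16:55-18:00.
Vanya ∩ Bianca ∩ Lila: 09:55-11:00, 15:20-15:50, 16:55-18:00.
Vanya ∩ Bianca ∩ Lila ∩ Jamal: 09:55-11:00, 15:20-15:50, 16:55-18:00.
The longest is 09:55-11:00 at 65 minutes.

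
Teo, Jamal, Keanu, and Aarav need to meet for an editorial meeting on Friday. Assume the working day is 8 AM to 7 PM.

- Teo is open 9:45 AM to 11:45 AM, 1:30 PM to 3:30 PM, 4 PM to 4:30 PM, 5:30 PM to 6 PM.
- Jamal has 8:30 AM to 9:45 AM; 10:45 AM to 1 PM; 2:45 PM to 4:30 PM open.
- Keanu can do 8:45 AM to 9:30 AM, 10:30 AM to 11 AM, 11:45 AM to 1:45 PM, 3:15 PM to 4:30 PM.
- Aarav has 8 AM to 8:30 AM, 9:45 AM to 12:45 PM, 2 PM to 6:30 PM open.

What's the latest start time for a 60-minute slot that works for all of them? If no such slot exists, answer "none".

Teo ∩ Jamal: 10:45-11:45, 14:45-15:30, 16:00-16:30.
Teo ∩ Jamal ∩ Keanu: 10:45-11:00, 15:15-15:30, 16:00-16:30.
Teo ∩ Jamal ∩ Keanu ∩ Aarav: 10:45-11:00, 15:15-15:30, 16:00-16:30.
No common window is at least 60 minutes long.

none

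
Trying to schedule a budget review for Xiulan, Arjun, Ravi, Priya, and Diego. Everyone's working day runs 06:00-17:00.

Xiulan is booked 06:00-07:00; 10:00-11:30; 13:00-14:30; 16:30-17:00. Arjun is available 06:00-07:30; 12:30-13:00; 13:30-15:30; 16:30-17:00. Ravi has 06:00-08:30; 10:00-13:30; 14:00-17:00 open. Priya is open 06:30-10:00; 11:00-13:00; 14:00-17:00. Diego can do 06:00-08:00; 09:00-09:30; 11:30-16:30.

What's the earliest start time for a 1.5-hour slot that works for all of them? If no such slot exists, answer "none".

none

Xiulan free: 07:00-10:00, 11:30-13:00, 14:30-16:30 (invert busy blocks within the working day).
Arjun free: 06:00-07:30, 12:30-13:00, 13:30-15:30, 16:30-17:00.
Ravi free: 06:00-08:30, 10:00-13:30, 14:00-17:00.
Priya free: 06:30-10:00, 11:00-13:00, 14:00-17:00.
Diego free: 06:00-08:00, 09:00-09:30, 11:30-16:30.
Xiulan ∩ Arjun: 07:00-07:30, 12:30-13:00, 14:30-15:30.
Xiulan ∩ Arjun ∩ Ravi: 07:00-07:30, 12:30-13:00, 14:30-15:30.
Xiulan ∩ Arjun ∩ Ravi ∩ Priya: 07:00-07:30, 12:30-13:00, 14:30-15:30.
Xiulan ∩ Arjun ∩ Ravi ∩ Priya ∩ Diego: 07:00-07:30, 12:30-13:00, 14:30-15:30.
So the common availability across everyone is 07:00-07:30, 12:30-13:00, 14:30-15:30.
No common window is at least 90 minutes long.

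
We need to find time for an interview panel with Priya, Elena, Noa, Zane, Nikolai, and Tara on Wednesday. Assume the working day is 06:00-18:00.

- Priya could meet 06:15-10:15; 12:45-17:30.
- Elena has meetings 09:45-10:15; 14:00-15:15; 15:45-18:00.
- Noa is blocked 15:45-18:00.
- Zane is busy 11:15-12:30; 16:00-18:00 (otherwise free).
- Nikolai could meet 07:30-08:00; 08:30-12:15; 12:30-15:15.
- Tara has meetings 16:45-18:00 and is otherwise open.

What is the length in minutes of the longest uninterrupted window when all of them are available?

Priya free: 06:15-10:15, 12:45-17:30.
Elena free: 06:00-09:45, 10:15-14:00, 15:15-15:45 (invert busy blocks within the working day).
Noa free: 06:00-15:45 (invert busy blocks within the working day).
Zane free: 06:00-11:15, 12:30-16:00 (invert busy blocks within the working day).
Nikolai free: 07:30-08:00, 08:30-12:15, 12:30-15:15.
Tara free: 06:00-16:45 (invert busy blocks within the working day).
Priya ∩ Elena: 06:15-09:45, 12:45-14:00, 15:15-15:45.
Priya ∩ Elena ∩ Noa: 06:15-09:45, 12:45-14:00, 15:15-15:45.
Priya ∩ Elena ∩ Noa ∩ Zane: 06:15-09:45, 12:45-14:00, 15:15-15:45.
Priya ∩ Elena ∩ Noa ∩ Zane ∩ Nikolai: 07:30-08:00, 08:30-09:45, 12:45-14:00.
Priya ∩ Elena ∩ Noa ∩ Zane ∩ Nikolai ∩ Tara: 07:30-08:00, 08:30-09:45, 12:45-14:00.
Those are the intersection windows.
The longest is 08:30-09:45 at 75 minutes.

75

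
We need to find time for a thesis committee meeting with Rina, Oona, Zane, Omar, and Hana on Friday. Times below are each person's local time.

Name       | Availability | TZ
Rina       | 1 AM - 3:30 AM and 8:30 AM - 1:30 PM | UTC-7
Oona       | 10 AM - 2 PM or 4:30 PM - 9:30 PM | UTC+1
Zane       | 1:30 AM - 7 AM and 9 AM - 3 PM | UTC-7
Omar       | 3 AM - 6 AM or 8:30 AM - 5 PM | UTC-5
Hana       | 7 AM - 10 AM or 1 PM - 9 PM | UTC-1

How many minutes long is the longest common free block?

Rina in UTC: 08:00-10:30, 15:30-20:30 (add 7h to convert from UTC-7).
Oona in UTC: 09:00-13:00, 15:30-20:30 (subtract 1h to convert from UTC+1).
Zane in UTC: 08:30-14:00, 16:00-22:00 (add 7h to convert from UTC-7).
Omar in UTC: 08:00-11:00, 13:30-22:00 (add 5h to convert from UTC-5).
Hana in UTC: 08:00-11:00, 14:00-22:00 (add 1h to convert from UTC-1).
Rina ∩ Oona: 09:00-10:30, 15:30-20:30.
Rina ∩ Oona ∩ Zane: 09:00-10:30, 16:00-20:30.
Rina ∩ Oona ∩ Zane ∩ Omar: 09:00-10:30, 16:00-20:30.
Rina ∩ Oona ∩ Zane ∩ Omar ∩ Hana: 09:00-10:30, 16:00-20:30.
The longest is 16:00-20:30 at 270 minutes.

270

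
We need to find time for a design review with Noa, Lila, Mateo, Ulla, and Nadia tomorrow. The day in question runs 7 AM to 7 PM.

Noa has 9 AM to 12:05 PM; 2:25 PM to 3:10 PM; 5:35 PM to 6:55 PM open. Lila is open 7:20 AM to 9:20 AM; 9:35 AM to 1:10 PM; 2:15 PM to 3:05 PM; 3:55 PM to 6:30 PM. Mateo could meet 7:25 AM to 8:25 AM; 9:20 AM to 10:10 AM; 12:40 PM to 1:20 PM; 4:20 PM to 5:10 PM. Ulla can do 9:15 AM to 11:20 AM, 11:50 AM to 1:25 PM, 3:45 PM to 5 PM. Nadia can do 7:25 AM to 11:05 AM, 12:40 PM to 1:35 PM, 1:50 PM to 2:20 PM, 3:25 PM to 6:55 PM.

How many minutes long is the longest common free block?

35

Noa ∩ Lila: 09:00-09:20, 09:35-12:05, 14:25-15:05, 17:35-18:30.
Noa ∩ Lila ∩ Mateo: 09:35-10:10.
Noa ∩ Lila ∩ Mateo ∩ Ulla: 09:35-10:10.
Noa ∩ Lila ∩ Mateo ∩ Ulla ∩ Nadia: 09:35-10:10.
Those are the intersection windows.
The longest is 09:35-10:10 at 35 minutes.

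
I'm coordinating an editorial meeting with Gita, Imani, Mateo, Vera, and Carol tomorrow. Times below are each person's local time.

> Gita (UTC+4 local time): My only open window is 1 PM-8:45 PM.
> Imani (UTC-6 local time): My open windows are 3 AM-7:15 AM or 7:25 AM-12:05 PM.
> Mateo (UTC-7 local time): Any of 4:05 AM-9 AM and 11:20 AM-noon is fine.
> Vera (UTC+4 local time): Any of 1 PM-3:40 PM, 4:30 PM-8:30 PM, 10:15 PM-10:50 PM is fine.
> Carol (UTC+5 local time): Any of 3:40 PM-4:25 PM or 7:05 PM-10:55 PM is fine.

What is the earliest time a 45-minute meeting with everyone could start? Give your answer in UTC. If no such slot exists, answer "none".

14:05

Gita in UTC: 09:00-16:45 (subtract 4h to convert from UTC+4).
Imani in UTC: 09:00-13:15, 13:25-18:05 (add 6h to convert from UTC-6).
Mateo in UTC: 11:05-16:00, 18:20-19:00 (add 7h to convert from UTC-7).
Vera in UTC: 09:00-11:40, 12:30-16:30, 18:15-18:50 (subtract 4h to convert from UTC+4).
Carol in UTC: 10:40-11:25, 14:05-17:55 (subtract 5h to convert from UTC+5).
Gita ∩ Imani: 09:00-13:15, 13:25-16:45.
Gita ∩ Imani ∩ Mateo: 11:05-13:15, 13:25-16:00.
Gita ∩ Imani ∩ Mateo ∩ Vera: 11:05-11:40, 12:30-13:15, 13:25-16:00.
Gita ∩ Imani ∩ Mateo ∩ Vera ∩ Carol: 11:05-11:25, 14:05-16:00.
The first common window of at least 45 minutes is 14:05-16:00, so the earliest start is 14:05.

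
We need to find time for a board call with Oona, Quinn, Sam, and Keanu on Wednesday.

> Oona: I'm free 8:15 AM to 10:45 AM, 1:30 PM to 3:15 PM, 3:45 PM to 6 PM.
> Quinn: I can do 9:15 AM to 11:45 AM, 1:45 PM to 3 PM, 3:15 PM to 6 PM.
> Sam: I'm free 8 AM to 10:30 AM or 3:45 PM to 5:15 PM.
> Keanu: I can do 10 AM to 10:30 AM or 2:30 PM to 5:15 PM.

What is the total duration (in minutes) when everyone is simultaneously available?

120

Oona ∩ Quinn: 09:15-10:45, 13:45-15:00, 15:45-18:00.
Oona ∩ Quinn ∩ Sam: 09:15-10:30, 15:45-17:15.
Oona ∩ Quinn ∩ Sam ∩ Keanu: 10:00-10:30, 15:45-17:15.
So the common availability across everyone is 10:00-10:30, 15:45-17:15.
Summing the common windows: 30 + 90 = 120 minutes.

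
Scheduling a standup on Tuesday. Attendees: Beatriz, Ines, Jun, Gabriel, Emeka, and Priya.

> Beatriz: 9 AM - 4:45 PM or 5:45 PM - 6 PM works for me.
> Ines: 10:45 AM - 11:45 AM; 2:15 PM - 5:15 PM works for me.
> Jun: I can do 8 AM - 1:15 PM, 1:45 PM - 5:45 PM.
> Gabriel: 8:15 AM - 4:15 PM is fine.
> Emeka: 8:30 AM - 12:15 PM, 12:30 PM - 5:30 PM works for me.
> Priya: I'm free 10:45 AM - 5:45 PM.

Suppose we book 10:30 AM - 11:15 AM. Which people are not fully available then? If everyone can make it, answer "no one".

Ines, Priya

Beatriz: free for 10:30-11:15. Ines: not fully free for 10:30-11:15. Jun: free for 10:30-11:15. Gabriel: free for 10:30-11:15. Emeka: free for 10:30-11:15. Priya: not fully free for 10:30-11:15.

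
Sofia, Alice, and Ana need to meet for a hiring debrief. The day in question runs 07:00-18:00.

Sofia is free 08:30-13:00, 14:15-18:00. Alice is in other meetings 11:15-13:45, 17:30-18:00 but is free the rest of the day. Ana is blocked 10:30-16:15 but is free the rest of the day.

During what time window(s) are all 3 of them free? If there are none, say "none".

08:30-10:30, 16:15-17:30

Sofia free: 08:30-13:00, 14:15-18:00.
Alice free: 07:00-11:15, 13:45-17:30 (invert busy blocks within the working day).
Ana free: 07:00-10:30, 16:15-18:00 (invert busy blocks within the working day).
Sofia ∩ Alice: 08:30-11:15, 14:15-17:30.
Sofia ∩ Alice ∩ Ana: 08:30-10:30, 16:15-17:30.
Those are the intersection windows.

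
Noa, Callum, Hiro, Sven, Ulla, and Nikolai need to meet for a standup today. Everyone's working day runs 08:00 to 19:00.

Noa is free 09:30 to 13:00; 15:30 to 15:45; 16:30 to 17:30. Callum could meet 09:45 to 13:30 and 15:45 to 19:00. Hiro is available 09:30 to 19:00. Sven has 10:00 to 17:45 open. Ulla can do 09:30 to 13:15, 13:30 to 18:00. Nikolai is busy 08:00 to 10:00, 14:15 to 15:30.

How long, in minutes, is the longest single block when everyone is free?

180

Noa free: 09:30-13:00, 15:30-15:45, 16:30-17:30.
Callum free: 09:45-13:30, 15:45-19:00.
Hiro free: 09:30-19:00.
Sven free: 10:00-17:45.
Ulla free: 09:30-13:15, 13:30-18:00.
Nikolai free: 10:00-14:15, 15:30-19:00 (invert busy blocks within the working day).
Noa ∩ Callum: 09:45-13:00, 16:30-17:30.
Noa ∩ Callum ∩ Hiro: 09:45-13:00, 16:30-17:30.
Noa ∩ Callum ∩ Hiro ∩ Sven: 10:00-13:00, 16:30-17:30.
Noa ∩ Callum ∩ Hiro ∩ Sven ∩ Ulla: 10:00-13:00, 16:30-17:30.
Noa ∩ Callum ∩ Hiro ∩ Sven ∩ Ulla ∩ Nikolai: 10:00-13:00, 16:30-17:30.
The longest is 10:00-13:00 at 180 minutes.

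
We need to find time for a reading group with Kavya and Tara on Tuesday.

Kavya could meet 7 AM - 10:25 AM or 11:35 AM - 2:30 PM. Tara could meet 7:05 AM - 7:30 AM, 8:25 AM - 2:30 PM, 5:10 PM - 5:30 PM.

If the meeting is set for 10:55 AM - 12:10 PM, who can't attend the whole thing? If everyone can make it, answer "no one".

Kavya: not fully free for 10:55-12:10. Tara: free for 10:55-12:10.

Kavya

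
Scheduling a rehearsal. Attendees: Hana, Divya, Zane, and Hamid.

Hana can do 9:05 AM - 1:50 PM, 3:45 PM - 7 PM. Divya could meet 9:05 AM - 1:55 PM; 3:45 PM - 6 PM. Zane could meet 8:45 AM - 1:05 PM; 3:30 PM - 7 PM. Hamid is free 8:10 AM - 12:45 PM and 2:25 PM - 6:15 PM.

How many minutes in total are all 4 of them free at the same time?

355

Hana ∩ Divya: 09:05-13:50, 15:45-18:00.
Hana ∩ Divya ∩ Zane: 09:05-13:05, 15:45-18:00.
Hana ∩ Divya ∩ Zane ∩ Hamid: 09:05-12:45, 15:45-18:00.
Those are the intersection windows.
Summing the common windows: 220 + 135 = 355 minutes.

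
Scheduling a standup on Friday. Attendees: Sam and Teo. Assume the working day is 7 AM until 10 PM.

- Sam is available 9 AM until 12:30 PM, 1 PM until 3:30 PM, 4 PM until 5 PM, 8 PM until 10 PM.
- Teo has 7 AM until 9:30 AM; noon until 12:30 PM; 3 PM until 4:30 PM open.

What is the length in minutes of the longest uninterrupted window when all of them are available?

Sam ∩ Teo: 09:00-09:30, 12:00-12:30, 15:00-15:30, 16:00-16:30.
Those are the intersection windows.
The longest is 09:00-09:30 at 30 minutes.

30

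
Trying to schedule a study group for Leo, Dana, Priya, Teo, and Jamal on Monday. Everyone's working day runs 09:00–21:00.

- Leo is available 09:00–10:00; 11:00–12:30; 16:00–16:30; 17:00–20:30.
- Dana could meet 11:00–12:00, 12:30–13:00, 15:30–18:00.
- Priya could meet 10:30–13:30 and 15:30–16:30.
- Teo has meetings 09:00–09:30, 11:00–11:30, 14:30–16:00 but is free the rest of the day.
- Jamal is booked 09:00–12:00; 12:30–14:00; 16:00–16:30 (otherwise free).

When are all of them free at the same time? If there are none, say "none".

Leo free: 09:00-10:00, 11:00-12:30, 16:00-16:30, 17:00-20:30.
Dana free: 11:00-12:00, 12:30-13:00, 15:30-18:00.
Priya free: 10:30-13:30, 15:30-16:30.
Teo free: 09:30-11:00, 11:30-14:30, 16:00-21:00 (invert busy blocks within the working day).
Jamal free: 12:00-12:30, 14:00-16:00, 16:30-21:00 (invert busy blocks within the working day).
Leo ∩ Dana: 11:00-12:00, 16:00-16:30, 17:00-18:00.
Leo ∩ Dana ∩ Priya: 11:00-12:00, 16:00-16:30.
Leo ∩ Dana ∩ Priya ∩ Teo: 11:30-12:00, 16:00-16:30.
Leo ∩ Dana ∩ Priya ∩ Teo ∩ Jamal: ∅.
There is no time when everyone is free.

none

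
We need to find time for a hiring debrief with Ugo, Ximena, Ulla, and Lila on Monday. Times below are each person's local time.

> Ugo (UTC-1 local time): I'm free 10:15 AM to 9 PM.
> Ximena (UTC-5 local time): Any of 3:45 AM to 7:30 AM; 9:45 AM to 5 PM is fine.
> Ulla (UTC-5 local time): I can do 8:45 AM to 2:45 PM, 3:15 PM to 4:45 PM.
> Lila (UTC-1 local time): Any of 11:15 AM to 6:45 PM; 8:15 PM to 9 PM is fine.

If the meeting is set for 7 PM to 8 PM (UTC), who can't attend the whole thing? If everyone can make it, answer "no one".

Lila, Ulla

Ugo in UTC: 11:15-22:00 (add 1h to convert from UTC-1).
Ximena in UTC: 08:45-12:30, 14:45-22:00 (add 5h to convert from UTC-5).
Ulla in UTC: 13:45-19:45, 20:15-21:45 (add 5h to convert from UTC-5).
Lila in UTC: 12:15-19:45, 21:15-22:00 (add 1h to convert from UTC-1).
Ugo: free for 19:00-20:00. Ximena: free for 19:00-20:00. Ulla: not fully free for 19:00-20:00. Lila: not fully free for 19:00-20:00.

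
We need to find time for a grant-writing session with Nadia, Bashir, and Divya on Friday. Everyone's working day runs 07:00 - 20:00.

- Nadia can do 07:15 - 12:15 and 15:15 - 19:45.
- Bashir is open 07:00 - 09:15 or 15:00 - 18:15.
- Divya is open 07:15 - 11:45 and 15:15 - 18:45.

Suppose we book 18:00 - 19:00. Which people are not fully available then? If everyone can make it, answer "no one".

Bashir, Divya

Nadia: free for 18:00-19:00. Bashir: not fully free for 18:00-19:00. Divya: not fully free for 18:00-19:00.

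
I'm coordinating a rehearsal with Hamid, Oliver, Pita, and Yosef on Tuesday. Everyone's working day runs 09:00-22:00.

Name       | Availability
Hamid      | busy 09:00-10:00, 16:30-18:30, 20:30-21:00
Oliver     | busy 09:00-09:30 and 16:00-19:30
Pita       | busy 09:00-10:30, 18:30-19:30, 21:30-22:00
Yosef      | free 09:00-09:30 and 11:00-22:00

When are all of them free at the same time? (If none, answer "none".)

11:00-16:00, 19:30-20:30, 21:00-21:30

Hamid free: 10:00-16:30, 18:30-20:30, 21:00-22:00 (invert busy blocks within the working day).
Oliver free: 09:30-16:00, 19:30-22:00 (invert busy blocks within the working day).
Pita free: 10:30-18:30, 19:30-21:30 (invert busy blocks within the working day).
Yosef free: 09:00-09:30, 11:00-22:00.
Hamid ∩ Oliver: 10:00-16:00, 19:30-20:30, 21:00-22:00.
Hamid ∩ Oliver ∩ Pita: 10:30-16:00, 19:30-20:30, 21:00-21:30.
Hamid ∩ Oliver ∩ Pita ∩ Yosef: 11:00-16:00, 19:30-20:30, 21:00-21:30.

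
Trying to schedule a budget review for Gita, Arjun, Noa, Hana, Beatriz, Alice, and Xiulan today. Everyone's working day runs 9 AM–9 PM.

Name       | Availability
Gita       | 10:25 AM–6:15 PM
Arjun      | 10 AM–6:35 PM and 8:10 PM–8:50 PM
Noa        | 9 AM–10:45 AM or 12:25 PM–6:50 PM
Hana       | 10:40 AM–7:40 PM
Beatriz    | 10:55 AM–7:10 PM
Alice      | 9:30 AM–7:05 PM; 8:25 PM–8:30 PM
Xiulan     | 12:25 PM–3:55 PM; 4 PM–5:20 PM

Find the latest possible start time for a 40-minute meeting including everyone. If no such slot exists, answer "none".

16:40

Gita ∩ Arjun: 10:25-18:15.
Gita ∩ Arjun ∩ Noa: 10:25-10:45, 12:25-18:15.
Gita ∩ Arjun ∩ Noa ∩ Hana: 10:40-10:45, 12:25-18:15.
Gita ∩ Arjun ∩ Noa ∩ Hana ∩ Beatriz: 12:25-18:15.
Gita ∩ Arjun ∩ Noa ∩ Hana ∩ Beatriz ∩ Alice: 12:25-18:15.
Gita ∩ Arjun ∩ Noa ∩ Hana ∩ Beatriz ∩ Alice ∩ Xiulan: 12:25-15:55, 16:00-17:20.
Those are the intersection windows.
The last common window of at least 40 minutes is 16:00-17:20; a 40-minute meeting can start as late as 16:40 and still end by 17:20.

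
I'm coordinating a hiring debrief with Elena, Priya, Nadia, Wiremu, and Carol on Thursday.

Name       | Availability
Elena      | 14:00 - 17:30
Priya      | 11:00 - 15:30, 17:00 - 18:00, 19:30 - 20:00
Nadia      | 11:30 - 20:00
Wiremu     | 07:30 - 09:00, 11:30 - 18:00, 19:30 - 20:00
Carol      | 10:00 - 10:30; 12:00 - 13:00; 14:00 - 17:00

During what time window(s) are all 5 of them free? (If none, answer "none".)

Elena ∩ Priya: 14:00-15:30, 17:00-17:30.
Elena ∩ Priya ∩ Nadia: 14:00-15:30, 17:00-17:30.
Elena ∩ Priya ∩ Nadia ∩ Wiremu: 14:00-15:30, 17:00-17:30.
Elena ∩ Priya ∩ Nadia ∩ Wiremu ∩ Carol: 14:00-15:30.
So the common availability across everyone is 14:00-15:30.

14:00-15:30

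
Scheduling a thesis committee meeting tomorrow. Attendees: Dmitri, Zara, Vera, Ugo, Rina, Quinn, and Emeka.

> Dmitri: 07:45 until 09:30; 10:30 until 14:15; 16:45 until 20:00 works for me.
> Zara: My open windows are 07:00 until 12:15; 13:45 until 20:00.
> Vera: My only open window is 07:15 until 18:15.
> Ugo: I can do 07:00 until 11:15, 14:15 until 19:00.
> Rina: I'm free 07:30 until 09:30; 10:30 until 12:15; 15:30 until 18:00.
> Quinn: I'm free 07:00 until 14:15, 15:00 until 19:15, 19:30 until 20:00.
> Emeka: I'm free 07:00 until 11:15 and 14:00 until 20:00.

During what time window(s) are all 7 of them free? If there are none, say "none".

Dmitri ∩ Zara: 07:45-09:30, 10:30-12:15, 13:45-14:15, 16:45-20:00.
Dmitri ∩ Zara ∩ Vera: 07:45-09:30, 10:30-12:15, 13:45-14:15, 16:45-18:15.
Dmitri ∩ Zara ∩ Vera ∩ Ugo: 07:45-09:30, 10:30-11:15, 16:45-18:15.
Dmitri ∩ Zara ∩ Vera ∩ Ugo ∩ Rina: 07:45-09:30, 10:30-11:15, 16:45-18:00.
Dmitri ∩ Zara ∩ Vera ∩ Ugo ∩ Rina ∩ Quinn: 07:45-09:30, 10:30-11:15, 16:45-18:00.
Dmitri ∩ Zara ∩ Vera ∩ Ugo ∩ Rina ∩ Quinn ∩ Emeka: 07:45-09:30, 10:30-11:15, 16:45-18:00.

07:45-09:30, 10:30-11:15, 16:45-18:00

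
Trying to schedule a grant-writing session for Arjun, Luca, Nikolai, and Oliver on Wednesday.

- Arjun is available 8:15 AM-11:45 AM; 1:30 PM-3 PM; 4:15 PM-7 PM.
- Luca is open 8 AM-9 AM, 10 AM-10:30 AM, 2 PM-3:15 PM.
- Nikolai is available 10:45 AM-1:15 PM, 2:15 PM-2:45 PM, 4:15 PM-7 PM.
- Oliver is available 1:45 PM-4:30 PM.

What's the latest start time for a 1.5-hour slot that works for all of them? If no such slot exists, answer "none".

none

Arjun ∩ Luca: 08:15-09:00, 10:00-10:30, 14:00-15:00.
Arjun ∩ Luca ∩ Nikolai: 14:15-14:45.
Arjun ∩ Luca ∩ Nikolai ∩ Oliver: 14:15-14:45.
So the common availability across everyone is 14:15-14:45.
No common window is at least 90 minutes long.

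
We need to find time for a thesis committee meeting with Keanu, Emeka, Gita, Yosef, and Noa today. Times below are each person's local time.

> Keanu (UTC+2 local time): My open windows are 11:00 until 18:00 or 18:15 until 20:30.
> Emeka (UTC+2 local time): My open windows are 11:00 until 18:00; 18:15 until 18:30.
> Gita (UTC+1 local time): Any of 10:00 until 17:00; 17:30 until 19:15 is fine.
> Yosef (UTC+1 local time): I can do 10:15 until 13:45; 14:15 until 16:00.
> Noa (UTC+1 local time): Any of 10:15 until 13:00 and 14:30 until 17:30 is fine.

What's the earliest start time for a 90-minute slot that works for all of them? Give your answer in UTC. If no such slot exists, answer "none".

Keanu in UTC: 09:00-16:00, 16:15-18:30 (subtract 2h to convert from UTC+2).
Emeka in UTC: 09:00-16:00, 16:15-16:30 (subtract 2h to convert from UTC+2).
Gita in UTC: 09:00-16:00, 16:30-18:15 (subtract 1h to convert from UTC+1).
Yosef in UTC: 09:15-12:45, 13:15-15:00 (subtract 1h to convert from UTC+1).
Noa in UTC: 09:15-12:00, 13:30-16:30 (subtract 1h to convert from UTC+1).
Keanu ∩ Emeka: 09:00-16:00, 16:15-16:30.
Keanu ∩ Emeka ∩ Gita: 09:00-16:00.
Keanu ∩ Emeka ∩ Gita ∩ Yosef: 09:15-12:45, 13:15-15:00.
Keanu ∩ Emeka ∩ Gita ∩ Yosef ∩ Noa: 09:15-12:00, 13:30-15:00.
So the common availability across everyone is 09:15-12:00, 13:30-15:00.
The first common window of at least 90 minutes is 09:15-12:00, so the earliest start is 09:15.

09:15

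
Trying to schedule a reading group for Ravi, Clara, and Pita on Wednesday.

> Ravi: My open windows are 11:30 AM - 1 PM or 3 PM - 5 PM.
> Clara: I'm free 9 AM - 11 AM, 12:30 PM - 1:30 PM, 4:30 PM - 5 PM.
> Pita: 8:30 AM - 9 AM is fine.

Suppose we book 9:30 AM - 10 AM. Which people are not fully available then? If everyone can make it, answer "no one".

Pita, Ravi

Ravi: not fully free for 09:30-10:00. Clara: free for 09:30-10:00. Pita: not fully free for 09:30-10:00.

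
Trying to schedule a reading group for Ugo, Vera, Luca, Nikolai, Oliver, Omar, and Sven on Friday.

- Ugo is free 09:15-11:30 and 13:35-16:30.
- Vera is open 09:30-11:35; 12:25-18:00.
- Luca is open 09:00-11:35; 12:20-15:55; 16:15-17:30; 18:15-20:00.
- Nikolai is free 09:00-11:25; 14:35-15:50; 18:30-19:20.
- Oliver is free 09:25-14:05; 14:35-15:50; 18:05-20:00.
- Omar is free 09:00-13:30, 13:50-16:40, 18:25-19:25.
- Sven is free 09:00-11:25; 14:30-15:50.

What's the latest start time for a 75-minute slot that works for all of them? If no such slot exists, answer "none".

14:35

Ugo ∩ Vera: 09:30-11:30, 13:35-16:30.
Ugo ∩ Vera ∩ Luca: 09:30-11:30, 13:35-15:55, 16:15-16:30.
Ugo ∩ Vera ∩ Luca ∩ Nikolai: 09:30-11:25, 14:35-15:50.
Ugo ∩ Vera ∩ Luca ∩ Nikolai ∩ Oliver: 09:30-11:25, 14:35-15:50.
Ugo ∩ Vera ∩ Luca ∩ Nikolai ∩ Oliver ∩ Omar: 09:30-11:25, 14:35-15:50.
Ugo ∩ Vera ∩ Luca ∩ Nikolai ∩ Oliver ∩ Omar ∩ Sven: 09:30-11:25, 14:35-15:50.
The last common window of at least 75 minutes is 14:35-15:50; a 75-minute meeting can start as late as 14:35 and still end by 15:50.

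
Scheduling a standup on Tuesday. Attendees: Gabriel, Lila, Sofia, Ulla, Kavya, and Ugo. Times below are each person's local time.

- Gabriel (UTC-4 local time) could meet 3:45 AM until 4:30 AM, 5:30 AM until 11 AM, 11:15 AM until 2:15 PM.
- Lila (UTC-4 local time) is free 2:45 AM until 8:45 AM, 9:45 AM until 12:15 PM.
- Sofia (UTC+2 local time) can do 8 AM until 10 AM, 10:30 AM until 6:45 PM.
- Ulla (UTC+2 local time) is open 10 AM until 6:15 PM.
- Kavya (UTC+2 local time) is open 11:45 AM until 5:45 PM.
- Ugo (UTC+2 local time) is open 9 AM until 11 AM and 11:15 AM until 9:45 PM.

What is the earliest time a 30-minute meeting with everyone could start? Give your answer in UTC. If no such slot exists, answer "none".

Gabriel in UTC: 07:45-08:30, 09:30-15:00, 15:15-18:15 (add 4h to convert from UTC-4).
Lila in UTC: 06:45-12:45, 13:45-16:15 (add 4h to convert from UTC-4).
Sofia in UTC: 06:00-08:00, 08:30-16:45 (subtract 2h to convert from UTC+2).
Ulla in UTC: 08:00-16:15 (subtract 2h to convert from UTC+2).
Kavya in UTC: 09:45-15:45 (subtract 2h to convert from UTC+2).
Ugo in UTC: 07:00-09:00, 09:15-19:45 (subtract 2h to convert from UTC+2).
Gabriel ∩ Lila: 07:45-08:30, 09:30-12:45, 13:45-15:00, 15:15-16:15.
Gabriel ∩ Lila ∩ Sofia: 07:45-08:00, 09:30-12:45, 13:45-15:00, 15:15-16:15.
Gabriel ∩ Lila ∩ Sofia ∩ Ulla: 09:30-12:45, 13:45-15:00, 15:15-16:15.
Gabriel ∩ Lila ∩ Sofia ∩ Ulla ∩ Kavya: 09:45-12:45, 13:45-15:00, 15:15-15:45.
Gabriel ∩ Lila ∩ Sofia ∩ Ulla ∩ Kavya ∩ Ugo: 09:45-12:45, 13:45-15:00, 15:15-15:45.
The first common window of at least 30 minutes is 09:45-12:45, so the earliest start is 09:45.

09:45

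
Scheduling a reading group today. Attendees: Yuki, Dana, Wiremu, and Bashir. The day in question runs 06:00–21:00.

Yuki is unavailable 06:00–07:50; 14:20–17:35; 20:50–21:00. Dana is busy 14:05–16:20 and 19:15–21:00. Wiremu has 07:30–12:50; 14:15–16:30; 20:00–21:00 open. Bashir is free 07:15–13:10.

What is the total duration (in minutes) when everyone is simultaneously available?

300

Yuki free: 07:50-14:20, 17:35-20:50 (invert busy blocks within the working day).
Dana free: 06:00-14:05, 16:20-19:15 (invert busy blocks within the working day).
Wiremu free: 07:30-12:50, 14:15-16:30, 20:00-21:00.
Bashir free: 07:15-13:10.
Yuki ∩ Dana: 07:50-14:05, 17:35-19:15.
Yuki ∩ Dana ∩ Wiremu: 07:50-12:50.
Yuki ∩ Dana ∩ Wiremu ∩ Bashir: 07:50-12:50.
So the common availability across everyone is 07:50-12:50.
That's a single block of 300 minutes.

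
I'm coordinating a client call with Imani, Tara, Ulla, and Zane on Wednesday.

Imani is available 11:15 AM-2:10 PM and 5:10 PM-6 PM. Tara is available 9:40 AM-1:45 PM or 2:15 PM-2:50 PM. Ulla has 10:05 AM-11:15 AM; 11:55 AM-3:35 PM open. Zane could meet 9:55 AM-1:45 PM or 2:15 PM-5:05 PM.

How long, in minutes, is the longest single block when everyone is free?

Imani ∩ Tara: 11:15-13:45.
Imani ∩ Tara ∩ Ulla: 11:55-13:45.
Imani ∩ Tara ∩ Ulla ∩ Zane: 11:55-13:45.
The longest is 11:55-13:45 at 110 minutes.

110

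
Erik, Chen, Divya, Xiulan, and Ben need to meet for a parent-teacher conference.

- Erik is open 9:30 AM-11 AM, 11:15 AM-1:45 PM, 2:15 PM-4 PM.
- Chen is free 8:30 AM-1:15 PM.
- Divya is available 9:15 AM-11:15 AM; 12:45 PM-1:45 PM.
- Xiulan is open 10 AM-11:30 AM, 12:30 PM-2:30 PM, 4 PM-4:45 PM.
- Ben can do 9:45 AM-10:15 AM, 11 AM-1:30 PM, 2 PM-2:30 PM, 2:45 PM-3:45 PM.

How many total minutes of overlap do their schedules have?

Erik ∩ Chen: 09:30-11:00, 11:15-13:15.
Erik ∩ Chen ∩ Divya: 09:30-11:00, 12:45-13:15.
Erik ∩ Chen ∩ Divya ∩ Xiulan: 10:00-11:00, 12:45-13:15.
Erik ∩ Chen ∩ Divya ∩ Xiulan ∩ Ben: 10:00-10:15, 12:45-13:15.
So the common availability across everyone is 10:00-10:15, 12:45-13:15.
Summing the common windows: 15 + 30 = 45 minutes.

45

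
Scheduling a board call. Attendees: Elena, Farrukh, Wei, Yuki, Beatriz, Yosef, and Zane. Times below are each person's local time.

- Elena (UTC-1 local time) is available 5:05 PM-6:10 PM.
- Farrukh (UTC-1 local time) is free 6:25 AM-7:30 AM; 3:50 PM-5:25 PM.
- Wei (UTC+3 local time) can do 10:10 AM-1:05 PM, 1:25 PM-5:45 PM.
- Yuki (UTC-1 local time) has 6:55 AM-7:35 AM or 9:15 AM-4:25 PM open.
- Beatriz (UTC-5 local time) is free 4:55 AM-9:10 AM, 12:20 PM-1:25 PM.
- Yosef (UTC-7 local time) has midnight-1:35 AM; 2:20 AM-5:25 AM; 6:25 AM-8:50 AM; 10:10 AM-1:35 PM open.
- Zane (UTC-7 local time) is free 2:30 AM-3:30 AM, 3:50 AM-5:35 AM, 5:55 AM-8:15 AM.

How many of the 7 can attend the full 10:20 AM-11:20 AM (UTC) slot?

Elena in UTC: 18:05-19:10 (add 1h to convert from UTC-1).
Farrukh in UTC: 07:25-08:30, 16:50-18:25 (add 1h to convert from UTC-1).
Wei in UTC: 07:10-10:05, 10:25-14:45 (subtract 3h to convert from UTC+3).
Yuki in UTC: 07:55-08:35, 10:15-17:25 (add 1h to convert from UTC-1).
Beatriz in UTC: 09:55-14:10, 17:20-18:25 (add 5h to convert from UTC-5).
Yosef in UTC: 07:00-08:35, 09:20-12:25, 13:25-15:50, 17:10-20:35 (add 7h to convert from UTC-7).
Zane in UTC: 09:30-10:30, 10:50-12:35, 12:55-15:15 (add 7h to convert from UTC-7).
Yuki, Beatriz, and Yosef can make the full 10:20-11:20 slot — that's 3.

3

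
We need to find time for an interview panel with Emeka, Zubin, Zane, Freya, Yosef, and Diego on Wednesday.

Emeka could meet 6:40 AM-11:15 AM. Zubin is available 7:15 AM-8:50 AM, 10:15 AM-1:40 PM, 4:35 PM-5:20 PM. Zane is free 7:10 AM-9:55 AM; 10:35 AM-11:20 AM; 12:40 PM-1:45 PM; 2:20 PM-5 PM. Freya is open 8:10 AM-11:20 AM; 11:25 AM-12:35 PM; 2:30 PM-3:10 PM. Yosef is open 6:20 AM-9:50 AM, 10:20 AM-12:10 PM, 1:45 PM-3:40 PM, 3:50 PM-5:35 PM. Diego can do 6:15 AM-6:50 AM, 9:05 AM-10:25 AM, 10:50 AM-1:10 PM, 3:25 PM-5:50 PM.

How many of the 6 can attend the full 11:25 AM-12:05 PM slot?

4

Zubin, Freya, Yosef, and Diego can make the full 11:25-12:05 slot — that's 4.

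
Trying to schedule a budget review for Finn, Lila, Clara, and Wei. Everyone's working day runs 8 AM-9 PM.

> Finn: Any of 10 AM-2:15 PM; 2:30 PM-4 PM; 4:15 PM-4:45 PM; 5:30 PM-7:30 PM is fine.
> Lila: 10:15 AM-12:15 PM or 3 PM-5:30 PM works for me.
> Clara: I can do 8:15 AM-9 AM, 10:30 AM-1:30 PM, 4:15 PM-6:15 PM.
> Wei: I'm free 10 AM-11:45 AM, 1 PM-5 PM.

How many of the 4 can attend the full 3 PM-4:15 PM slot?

2

Lila and Wei can make the full 15:00-16:15 slot — that's 2.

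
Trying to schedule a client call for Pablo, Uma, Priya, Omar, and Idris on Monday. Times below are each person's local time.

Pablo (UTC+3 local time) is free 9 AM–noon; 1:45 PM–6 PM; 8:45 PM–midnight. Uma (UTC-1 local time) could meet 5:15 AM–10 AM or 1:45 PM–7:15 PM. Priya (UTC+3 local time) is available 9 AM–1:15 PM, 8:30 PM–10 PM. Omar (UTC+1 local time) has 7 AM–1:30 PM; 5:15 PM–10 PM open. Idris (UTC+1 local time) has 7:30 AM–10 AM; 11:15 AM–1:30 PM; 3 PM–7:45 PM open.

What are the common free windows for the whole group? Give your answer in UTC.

06:30-09:00, 17:45-18:45

Pablo in UTC: 06:00-09:00, 10:45-15:00, 17:45-21:00 (subtract 3h to convert from UTC+3).
Uma in UTC: 06:15-11:00, 14:45-20:15 (add 1h to convert from UTC-1).
Priya in UTC: 06:00-10:15, 17:30-19:00 (subtract 3h to convert from UTC+3).
Omar in UTC: 06:00-12:30, 16:15-21:00 (subtract 1h to convert from UTC+1).
Idris in UTC: 06:30-09:00, 10:15-12:30, 14:00-18:45 (subtract 1h to convert from UTC+1).
Pablo ∩ Uma: 06:15-09:00, 10:45-11:00, 14:45-15:00, 17:45-20:15.
Pablo ∩ Uma ∩ Priya: 06:15-09:00, 17:45-19:00.
Pablo ∩ Uma ∩ Priya ∩ Omar: 06:15-09:00, 17:45-19:00.
Pablo ∩ Uma ∩ Priya ∩ Omar ∩ Idris: 06:30-09:00, 17:45-18:45.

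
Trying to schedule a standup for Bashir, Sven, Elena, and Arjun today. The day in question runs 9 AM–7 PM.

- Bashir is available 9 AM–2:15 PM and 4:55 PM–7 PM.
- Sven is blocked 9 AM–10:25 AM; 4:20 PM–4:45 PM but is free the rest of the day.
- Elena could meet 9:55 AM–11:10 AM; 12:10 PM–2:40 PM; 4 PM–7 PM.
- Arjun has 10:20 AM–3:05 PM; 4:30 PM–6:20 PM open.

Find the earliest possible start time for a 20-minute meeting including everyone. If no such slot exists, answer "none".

Bashir free: 09:00-14:15, 16:55-19:00.
Sven free: 10:25-16:20, 16:45-19:00 (invert busy blocks within the working day).
Elena free: 09:55-11:10, 12:10-14:40, 16:00-19:00.
Arjun free: 10:20-15:05, 16:30-18:20.
Bashir ∩ Sven: 10:25-14:15, 16:55-19:00.
Bashir ∩ Sven ∩ Elena: 10:25-11:10, 12:10-14:15, 16:55-19:00.
Bashir ∩ Sven ∩ Elena ∩ Arjun: 10:25-11:10, 12:10-14:15, 16:55-18:20.
Those are the intersection windows.
The first common window of at least 20 minutes is 10:25-11:10, so the earliest start is 10:25.

10:25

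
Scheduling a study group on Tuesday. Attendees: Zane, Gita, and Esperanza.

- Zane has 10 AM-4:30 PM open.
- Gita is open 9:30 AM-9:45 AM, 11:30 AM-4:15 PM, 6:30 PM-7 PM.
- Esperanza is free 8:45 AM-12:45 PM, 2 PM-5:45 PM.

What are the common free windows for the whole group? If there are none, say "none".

Zane ∩ Gita: 11:30-16:15.
Zane ∩ Gita ∩ Esperanza: 11:30-12:45, 14:00-16:15.

11:30-12:45, 14:00-16:15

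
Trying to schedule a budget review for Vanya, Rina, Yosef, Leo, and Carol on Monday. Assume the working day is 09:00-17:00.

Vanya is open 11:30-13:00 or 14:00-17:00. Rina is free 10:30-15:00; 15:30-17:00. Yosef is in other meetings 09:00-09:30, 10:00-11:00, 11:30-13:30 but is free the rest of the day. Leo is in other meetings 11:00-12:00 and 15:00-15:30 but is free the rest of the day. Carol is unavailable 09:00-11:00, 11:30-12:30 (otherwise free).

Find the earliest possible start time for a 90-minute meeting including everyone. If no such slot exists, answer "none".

Vanya free: 11:30-13:00, 14:00-17:00.
Rina free: 10:30-15:00, 15:30-17:00.
Yosef free: 09:30-10:00, 11:00-11:30, 13:30-17:00 (invert busy blocks within the working day).
Leo free: 09:00-11:00, 12:00-15:00, 15:30-17:00 (invert busy blocks within the working day).
Carol free: 11:00-11:30, 12:30-17:00 (invert busy blocks within the working day).
Vanya ∩ Rina: 11:30-13:00, 14:00-15:00, 15:30-17:00.
Vanya ∩ Rina ∩ Yosef: 14:00-15:00, 15:30-17:00.
Vanya ∩ Rina ∩ Yosef ∩ Leo: 14:00-15:00, 15:30-17:00.
Vanya ∩ Rina ∩ Yosef ∩ Leo ∩ Carol: 14:00-15:00, 15:30-17:00.
The first common window of at least 90 minutes is 15:30-17:00, so the earliest start is 15:30.

15:30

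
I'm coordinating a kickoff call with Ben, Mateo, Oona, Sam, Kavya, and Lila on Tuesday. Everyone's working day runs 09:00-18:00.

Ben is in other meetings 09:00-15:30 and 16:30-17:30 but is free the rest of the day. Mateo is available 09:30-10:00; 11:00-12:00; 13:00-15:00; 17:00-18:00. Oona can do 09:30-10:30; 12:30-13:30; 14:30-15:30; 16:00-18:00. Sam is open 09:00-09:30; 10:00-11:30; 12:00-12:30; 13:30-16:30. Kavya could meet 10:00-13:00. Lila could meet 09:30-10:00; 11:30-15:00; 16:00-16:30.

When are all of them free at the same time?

Ben free: 15:30-16:30, 17:30-18:00 (invert busy blocks within the working day).
Mateo free: 09:30-10:00, 11:00-12:00, 13:00-15:00, 17:00-18:00.
Oona free: 09:30-10:30, 12:30-13:30, 14:30-15:30, 16:00-18:00.
Sam free: 09:00-09:30, 10:00-11:30, 12:00-12:30, 13:30-16:30.
Kavya free: 10:00-13:00.
Lila free: 09:30-10:00, 11:30-15:00, 16:00-16:30.
Ben ∩ Mateo: 17:30-18:00.
Ben ∩ Mateo ∩ Oona: 17:30-18:00.
Ben ∩ Mateo ∩ Oona ∩ Sam: ∅.
Ben ∩ Mateo ∩ Oona ∩ Sam ∩ Kavya: ∅.
Ben ∩ Mateo ∩ Oona ∩ Sam ∩ Kavya ∩ Lila: ∅.
There is no time when everyone is free.

none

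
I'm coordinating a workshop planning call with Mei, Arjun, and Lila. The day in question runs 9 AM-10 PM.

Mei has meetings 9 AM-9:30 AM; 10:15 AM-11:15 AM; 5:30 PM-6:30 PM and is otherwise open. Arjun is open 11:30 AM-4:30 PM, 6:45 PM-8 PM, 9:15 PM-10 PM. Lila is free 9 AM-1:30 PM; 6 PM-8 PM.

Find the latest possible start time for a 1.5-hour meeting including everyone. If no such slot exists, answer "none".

Mei free: 09:30-10:15, 11:15-17:30, 18:30-22:00 (invert busy blocks within the working day).
Arjun free: 11:30-16:30, 18:45-20:00, 21:15-22:00.
Lila free: 09:00-13:30, 18:00-20:00.
Mei ∩ Arjun: 11:30-16:30, 18:45-20:00, 21:15-22:00.
Mei ∩ Arjun ∩ Lila: 11:30-13:30, 18:45-20:00.
The last common window of at least 90 minutes is 11:30-13:30; a 90-minute meeting can start as late as 12:00 and still end by 13:30.

12:00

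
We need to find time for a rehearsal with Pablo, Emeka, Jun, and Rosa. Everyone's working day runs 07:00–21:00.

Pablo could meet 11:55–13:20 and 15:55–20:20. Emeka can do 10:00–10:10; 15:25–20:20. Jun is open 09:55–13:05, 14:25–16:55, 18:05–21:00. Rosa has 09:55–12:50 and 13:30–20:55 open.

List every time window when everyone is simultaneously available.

15:55-16:55, 18:05-20:20

Pablo ∩ Emeka: 15:55-20:20.
Pablo ∩ Emeka ∩ Jun: 15:55-16:55, 18:05-20:20.
Pablo ∩ Emeka ∩ Jun ∩ Rosa: 15:55-16:55, 18:05-20:20.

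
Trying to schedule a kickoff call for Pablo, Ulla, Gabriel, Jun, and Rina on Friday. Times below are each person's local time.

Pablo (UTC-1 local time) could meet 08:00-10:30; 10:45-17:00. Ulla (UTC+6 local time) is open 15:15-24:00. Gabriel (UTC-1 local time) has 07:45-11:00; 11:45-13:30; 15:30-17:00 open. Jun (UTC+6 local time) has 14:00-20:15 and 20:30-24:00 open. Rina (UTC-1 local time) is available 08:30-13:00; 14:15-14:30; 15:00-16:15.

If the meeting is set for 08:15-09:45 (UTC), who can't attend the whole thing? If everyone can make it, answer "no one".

Gabriel, Pablo, Rina, Ulla

Pablo in UTC: 09:00-11:30, 11:45-18:00 (add 1h to convert from UTC-1).
Ulla in UTC: 09:15-18:00 (subtract 6h to convert from UTC+6).
Gabriel in UTC: 08:45-12:00, 12:45-14:30, 16:30-18:00 (add 1h to convert from UTC-1).
Jun in UTC: 08:00-14:15, 14:30-18:00 (subtract 6h to convert from UTC+6).
Rina in UTC: 09:30-14:00, 15:15-15:30, 16:00-17:15 (add 1h to convert from UTC-1).
Pablo: not fully free for 08:15-09:45. Ulla: not fully free for 08:15-09:45. Gabriel: not fully free for 08:15-09:45. Jun: free for 08:15-09:45. Rina: not fully free for 08:15-09:45.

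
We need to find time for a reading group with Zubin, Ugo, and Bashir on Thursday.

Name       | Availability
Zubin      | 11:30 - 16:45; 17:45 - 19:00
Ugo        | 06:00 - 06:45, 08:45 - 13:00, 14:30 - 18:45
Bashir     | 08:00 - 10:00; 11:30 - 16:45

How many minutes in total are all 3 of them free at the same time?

Zubin ∩ Ugo: 11:30-13:00, 14:30-16:45, 17:45-18:45.
Zubin ∩ Ugo ∩ Bashir: 11:30-13:00, 14:30-16:45.
Those are the intersection windows.
Summing the common windows: 90 + 135 = 225 minutes.

225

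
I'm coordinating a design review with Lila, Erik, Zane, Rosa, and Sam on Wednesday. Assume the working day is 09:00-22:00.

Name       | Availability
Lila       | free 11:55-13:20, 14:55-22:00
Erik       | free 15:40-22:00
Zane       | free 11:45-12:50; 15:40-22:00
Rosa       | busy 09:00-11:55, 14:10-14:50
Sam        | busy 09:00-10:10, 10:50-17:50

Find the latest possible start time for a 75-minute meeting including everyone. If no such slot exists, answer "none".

Lila free: 11:55-13:20, 14:55-22:00.
Erik free: 15:40-22:00.
Zane free: 11:45-12:50, 15:40-22:00.
Rosa free: 11:55-14:10, 14:50-22:00 (invert busy blocks within the working day).
Sam free: 10:10-10:50, 17:50-22:00 (invert busy blocks within the working day).
Lila ∩ Erik: 15:40-22:00.
Lila ∩ Erik ∩ Zane: 15:40-22:00.
Lila ∩ Erik ∩ Zane ∩ Rosa: 15:40-22:00.
Lila ∩ Erik ∩ Zane ∩ Rosa ∩ Sam: 17:50-22:00.
The last common window of at least 75 minutes is 17:50-22:00; a 75-minute meeting can start as late as 20:45 and still end by 22:00.

20:45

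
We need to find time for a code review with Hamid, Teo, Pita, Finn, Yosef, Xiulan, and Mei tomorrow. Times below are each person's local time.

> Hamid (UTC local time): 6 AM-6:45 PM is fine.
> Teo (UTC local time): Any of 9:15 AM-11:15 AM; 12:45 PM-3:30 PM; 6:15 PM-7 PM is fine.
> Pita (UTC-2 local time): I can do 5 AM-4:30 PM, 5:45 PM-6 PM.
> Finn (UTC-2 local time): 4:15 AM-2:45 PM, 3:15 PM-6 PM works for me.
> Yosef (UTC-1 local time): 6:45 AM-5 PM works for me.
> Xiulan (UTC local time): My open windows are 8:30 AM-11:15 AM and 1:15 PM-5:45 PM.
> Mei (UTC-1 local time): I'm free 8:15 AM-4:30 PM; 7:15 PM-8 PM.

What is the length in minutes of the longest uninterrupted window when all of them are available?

135

Hamid in UTC: 06:00-18:45.
Teo in UTC: 09:15-11:15, 12:45-15:30, 18:15-19:00.
Pita in UTC: 07:00-18:30, 19:45-20:00 (add 2h to convert from UTC-2).
Finn in UTC: 06:15-16:45, 17:15-20:00 (add 2h to convert from UTC-2).
Yosef in UTC: 07:45-18:00 (add 1h to convert from UTC-1).
Xiulan in UTC: 08:30-11:15, 13:15-17:45.
Mei in UTC: 09:15-17:30, 20:15-21:00 (add 1h to convert from UTC-1).
Hamid ∩ Teo: 09:15-11:15, 12:45-15:30, 18:15-18:45.
Hamid ∩ Teo ∩ Pita: 09:15-11:15, 12:45-15:30, 18:15-18:30.
Hamid ∩ Teo ∩ Pita ∩ Finn: 09:15-11:15, 12:45-15:30, 18:15-18:30.
Hamid ∩ Teo ∩ Pita ∩ Finn ∩ Yosef: 09:15-11:15, 12:45-15:30.
Hamid ∩ Teo ∩ Pita ∩ Finn ∩ Yosef ∩ Xiulan: 09:15-11:15, 13:15-15:30.
Hamid ∩ Teo ∩ Pita ∩ Finn ∩ Yosef ∩ Xiulan ∩ Mei: 09:15-11:15, 13:15-15:30.
The longest is 13:15-15:30 at 135 minutes.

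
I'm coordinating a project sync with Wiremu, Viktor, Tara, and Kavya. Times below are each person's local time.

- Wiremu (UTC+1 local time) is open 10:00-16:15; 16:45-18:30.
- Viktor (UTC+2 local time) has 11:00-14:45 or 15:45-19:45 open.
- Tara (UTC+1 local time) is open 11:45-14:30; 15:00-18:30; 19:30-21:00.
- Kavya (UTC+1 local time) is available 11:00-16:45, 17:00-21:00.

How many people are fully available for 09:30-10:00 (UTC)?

Wiremu in UTC: 09:00-15:15, 15:45-17:30 (subtract 1h to convert from UTC+1).
Viktor in UTC: 09:00-12:45, 13:45-17:45 (subtract 2h to convert from UTC+2).
Tara in UTC: 10:45-13:30, 14:00-17:30, 18:30-20:00 (subtract 1h to convert from UTC+1).
Kavya in UTC: 10:00-15:45, 16:00-20:00 (subtract 1h to convert from UTC+1).
Wiremu and Viktor can make the full 09:30-10:00 slot — that's 2.

2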